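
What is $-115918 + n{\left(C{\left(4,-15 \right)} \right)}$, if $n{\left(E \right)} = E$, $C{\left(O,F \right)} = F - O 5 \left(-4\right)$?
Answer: $-115853$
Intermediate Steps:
$C{\left(O,F \right)} = F + 20 O$ ($C{\left(O,F \right)} = F - 5 O \left(-4\right) = F - - 20 O = F + 20 O$)
$-115918 + n{\left(C{\left(4,-15 \right)} \right)} = -115918 + \left(-15 + 20 \cdot 4\right) = -115918 + \left(-15 + 80\right) = -115918 + 65 = -115853$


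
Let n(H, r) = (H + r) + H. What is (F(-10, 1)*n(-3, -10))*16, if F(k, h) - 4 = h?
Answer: -1280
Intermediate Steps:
n(H, r) = r + 2*H
F(k, h) = 4 + h
(F(-10, 1)*n(-3, -10))*16 = ((4 + 1)*(-10 + 2*(-3)))*16 = (5*(-10 - 6))*16 = (5*(-16))*16 = -80*16 = -1280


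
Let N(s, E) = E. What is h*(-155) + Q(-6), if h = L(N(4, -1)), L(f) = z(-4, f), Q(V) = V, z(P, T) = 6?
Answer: -936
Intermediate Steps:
L(f) = 6
h = 6
h*(-155) + Q(-6) = 6*(-155) - 6 = -930 - 6 = -936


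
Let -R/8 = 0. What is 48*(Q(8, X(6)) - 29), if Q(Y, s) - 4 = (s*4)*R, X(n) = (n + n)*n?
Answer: -1200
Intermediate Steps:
R = 0 (R = -8*0 = 0)
X(n) = 2*n² (X(n) = (2*n)*n = 2*n²)
Q(Y, s) = 4 (Q(Y, s) = 4 + (s*4)*0 = 4 + (4*s)*0 = 4 + 0 = 4)
48*(Q(8, X(6)) - 29) = 48*(4 - 29) = 48*(-25) = -1200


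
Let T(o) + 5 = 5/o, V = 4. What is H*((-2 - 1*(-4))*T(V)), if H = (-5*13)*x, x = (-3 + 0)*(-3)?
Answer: 8775/2 ≈ 4387.5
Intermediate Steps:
T(o) = -5 + 5/o
x = 9 (x = -3*(-3) = 9)
H = -585 (H = -5*13*9 = -65*9 = -585)
H*((-2 - 1*(-4))*T(V)) = -585*(-2 - 1*(-4))*(-5 + 5/4) = -585*(-2 + 4)*(-5 + 5*(¼)) = -1170*(-5 + 5/4) = -1170*(-15)/4 = -585*(-15/2) = 8775/2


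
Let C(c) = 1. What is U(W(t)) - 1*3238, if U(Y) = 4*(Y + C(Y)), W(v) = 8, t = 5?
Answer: -3202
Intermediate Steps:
U(Y) = 4 + 4*Y (U(Y) = 4*(Y + 1) = 4*(1 + Y) = 4 + 4*Y)
U(W(t)) - 1*3238 = (4 + 4*8) - 1*3238 = (4 + 32) - 3238 = 36 - 3238 = -3202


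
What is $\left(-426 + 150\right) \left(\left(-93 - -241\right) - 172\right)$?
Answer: $6624$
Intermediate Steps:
$\left(-426 + 150\right) \left(\left(-93 - -241\right) - 172\right) = - 276 \left(\left(-93 + 241\right) - 172\right) = - 276 \left(148 - 172\right) = \left(-276\right) \left(-24\right) = 6624$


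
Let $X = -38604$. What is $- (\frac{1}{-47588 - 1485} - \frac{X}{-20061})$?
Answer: $\frac{631478051}{328151151} \approx 1.9244$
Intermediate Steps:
$- (\frac{1}{-47588 - 1485} - \frac{X}{-20061}) = - (\frac{1}{-47588 - 1485} - - \frac{38604}{-20061}) = - (\frac{1}{-49073} - \left(-38604\right) \left(- \frac{1}{20061}\right)) = - (- \frac{1}{49073} - \frac{12868}{6687}) = \left(-1\right) \left(- \frac{631478051}{328151151}\right) = \frac{631478051}{328151151}$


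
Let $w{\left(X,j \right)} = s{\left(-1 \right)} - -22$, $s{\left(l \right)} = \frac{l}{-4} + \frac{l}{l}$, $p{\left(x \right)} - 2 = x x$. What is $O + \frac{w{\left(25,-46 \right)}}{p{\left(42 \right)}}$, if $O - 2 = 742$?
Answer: $\frac{5255709}{7064} \approx 744.01$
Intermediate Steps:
$O = 744$ ($O = 2 + 742 = 744$)
$p{\left(x \right)} = 2 + x^{2}$ ($p{\left(x \right)} = 2 + x x = 2 + x^{2}$)
$s{\left(l \right)} = 1 - \frac{l}{4}$ ($s{\left(l \right)} = l \left(- \frac{1}{4}\right) + 1 = - \frac{l}{4} + 1 = 1 - \frac{l}{4}$)
$w{\left(X,j \right)} = \frac{93}{4}$ ($w{\left(X,j \right)} = \left(1 - - \frac{1}{4}\right) - -22 = \left(1 + \frac{1}{4}\right) + 22 = \frac{5}{4} + 22 = \frac{93}{4}$)
$O + \frac{w{\left(25,-46 \right)}}{p{\left(42 \right)}} = 744 + \frac{93}{4 \left(2 + 42^{2}\right)} = 744 + \frac{93}{4 \left(2 + 1764\right)} = 744 + \frac{93}{4 \cdot 1766} = 744 + \frac{93}{4} \cdot \frac{1}{1766} = 744 + \frac{93}{7064} = \frac{5255709}{7064}$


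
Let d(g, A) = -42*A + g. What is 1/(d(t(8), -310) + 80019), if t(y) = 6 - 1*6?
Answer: 1/93039 ≈ 1.0748e-5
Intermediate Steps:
t(y) = 0 (t(y) = 6 - 6 = 0)
d(g, A) = g - 42*A
1/(d(t(8), -310) + 80019) = 1/((0 - 42*(-310)) + 80019) = 1/((0 + 13020) + 80019) = 1/(13020 + 80019) = 1/93039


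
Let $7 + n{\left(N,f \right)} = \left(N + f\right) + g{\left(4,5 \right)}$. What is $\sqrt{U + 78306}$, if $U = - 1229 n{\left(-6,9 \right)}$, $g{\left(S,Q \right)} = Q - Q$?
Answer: $\sqrt{83222} \approx 288.48$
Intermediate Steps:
$g{\left(S,Q \right)} = 0$
$n{\left(N,f \right)} = -7 + N + f$ ($n{\left(N,f \right)} = -7 + \left(\left(N + f\right) + 0\right) = -7 + \left(N + f\right) = -7 + N + f$)
$U = 4916$ ($U = - 1229 \left(-7 - 6 + 9\right) = \left(-1229\right) \left(-4\right) = 4916$)
$\sqrt{U + 78306} = \sqrt{4916 + 78306} = \sqrt{83222}$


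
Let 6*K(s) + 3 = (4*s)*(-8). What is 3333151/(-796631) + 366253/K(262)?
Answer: -1778566099295/6681344197 ≈ -266.20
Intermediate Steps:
K(s) = -½ - 16*s/3 (K(s) = -½ + ((4*s)*(-8))/6 = -½ + (-32*s)/6 = -½ - 16*s/3)
3333151/(-796631) + 366253/K(262) = 3333151/(-796631) + 366253/(-½ - 16/3*262) = 3333151*(-1/796631) + 366253/(-½ - 4192/3) = -3333151/796631 + 366253/(-8387/6) = -3333151/796631 + 366253*(-6/8387) = -3333151/796631 - 2197518/8387 = -1778566099295/6681344197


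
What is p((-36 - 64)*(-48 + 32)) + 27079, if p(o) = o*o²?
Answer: 4096027079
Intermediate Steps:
p(o) = o³
p((-36 - 64)*(-48 + 32)) + 27079 = ((-36 - 64)*(-48 + 32))³ + 27079 = (-100*(-16))³ + 27079 = 1600³ + 27079 = 4096000000 + 27079 = 4096027079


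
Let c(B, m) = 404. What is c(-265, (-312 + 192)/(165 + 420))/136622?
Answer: 202/68311 ≈ 0.0029571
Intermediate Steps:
c(-265, (-312 + 192)/(165 + 420))/136622 = 404/136622 = 404*(1/136622) = 202/68311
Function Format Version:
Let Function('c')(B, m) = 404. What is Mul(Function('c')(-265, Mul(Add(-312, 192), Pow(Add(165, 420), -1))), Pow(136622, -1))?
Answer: Rational(202, 68311) ≈ 0.0029571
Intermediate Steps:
Mul(Function('c')(-265, Mul(Add(-312, 192), Pow(Add(165, 420), -1))), Pow(136622, -1)) = Mul(404, Pow(136622, -1)) = Mul(404, Rational(1, 136622)) = Rational(202, 68311)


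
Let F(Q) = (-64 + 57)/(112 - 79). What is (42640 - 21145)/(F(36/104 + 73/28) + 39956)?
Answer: 709335/1318541 ≈ 0.53797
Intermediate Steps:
F(Q) = -7/33
(42640 - 21145)/(F(36/104 + 73/28) + 39956) = (42640 - 21145)/(-7/33 + 39956) = 21495/(1318541/33) = 21495*(33/1318541) = 709335/1318541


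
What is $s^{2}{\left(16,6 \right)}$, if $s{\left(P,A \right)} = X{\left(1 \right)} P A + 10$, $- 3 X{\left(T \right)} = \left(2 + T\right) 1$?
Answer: $7396$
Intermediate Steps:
$X{\left(T \right)} = - \frac{2}{3} - \frac{T}{3}$ ($X{\left(T \right)} = - \frac{\left(2 + T\right) 1}{3} = - \frac{2 + T}{3} = - \frac{2}{3} - \frac{T}{3}$)
$s{\left(P,A \right)} = 10 - A P$ ($s{\left(P,A \right)} = \left(- \frac{2}{3} - \frac{1}{3}\right) P A + 10 = - P A + 10 = - A P + 10 = 10 - A P$)
$s^{2}{\left(16,6 \right)} = \left(10 - 6 \cdot 16\right)^{2} = \left(10 - 96\right)^{2} = \left(-86\right)^{2} = 7396$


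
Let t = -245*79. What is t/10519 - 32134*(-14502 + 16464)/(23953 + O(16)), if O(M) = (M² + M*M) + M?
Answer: -663664255007/257515639 ≈ -2577.2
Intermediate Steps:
O(M) = M + 2*M² (O(M) = (M² + M²) + M = 2*M² + M = M + 2*M²)
t = -19355
t/10519 - 32134*(-14502 + 16464)/(23953 + O(16)) = -19355/10519 - 32134*(-14502 + 16464)/(23953 + 16*(1 + 2*16)) = -19355*1/10519 - 32134*1962/(23953 + 16*(1 + 32)) = -19355/10519 - 32134*1962/(23953 + 16*33) = -19355/10519 - 32134*1962/(23953 + 528) = -19355/10519 - 32134/(24481*(1/1962)) = -19355/10519 - 32134/24481/1962 = -19355/10519 - 32134*1962/24481 = -19355/10519 - 63046908/24481 = -663664255007/257515639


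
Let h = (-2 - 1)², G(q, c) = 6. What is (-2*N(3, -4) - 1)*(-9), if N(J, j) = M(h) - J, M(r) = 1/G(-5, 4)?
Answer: -42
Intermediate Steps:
h = 9 (h = (-3)² = 9)
M(r) = ⅙ (M(r) = 1/6 = ⅙)
N(J, j) = ⅙ - J
(-2*N(3, -4) - 1)*(-9) = (-2*(⅙ - 1*3) - 1)*(-9) = (-2*(⅙ - 3) - 1)*(-9) = (-2*(-17/6) - 1)*(-9) = (17/3 - 1)*(-9) = (14/3)*(-9) = -42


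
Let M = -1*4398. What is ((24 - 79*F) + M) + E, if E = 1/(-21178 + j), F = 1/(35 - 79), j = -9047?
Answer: -5814594869/1329900 ≈ -4372.2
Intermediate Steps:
F = -1/44 (F = 1/(-44) = -1/44 ≈ -0.022727)
E = -1/30225 (E = 1/(-21178 - 9047) = 1/(-30225) = -1/30225 ≈ -3.3085e-5)
M = -4398
((24 - 79*F) + M) + E = ((24 - 79*(-1/44)) - 4398) - 1/30225 = ((24 + 79/44) - 4398) - 1/30225 = (1135/44 - 4398) - 1/30225 = -192377/44 - 1/30225 = -5814594869/1329900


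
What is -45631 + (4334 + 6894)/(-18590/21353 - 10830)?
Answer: -2638348304616/57817895 ≈ -45632.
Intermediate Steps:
-45631 + (4334 + 6894)/(-18590/21353 - 10830) = -45631 + 11228/(-18590*1/21353 - 10830) = -45631 + 11228/(-18590/21353 - 10830) = -45631 + 11228/(-231271580/21353) = -45631 + 11228*(-21353/231271580) = -45631 - 59937871/57817895 = -2638348304616/57817895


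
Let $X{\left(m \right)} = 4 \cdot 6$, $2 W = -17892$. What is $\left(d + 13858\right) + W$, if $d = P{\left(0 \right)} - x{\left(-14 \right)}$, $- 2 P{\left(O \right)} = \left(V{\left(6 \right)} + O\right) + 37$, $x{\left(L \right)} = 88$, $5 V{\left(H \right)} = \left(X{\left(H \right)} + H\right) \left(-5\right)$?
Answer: $\frac{9641}{2} \approx 4820.5$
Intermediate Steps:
$W = -8946$ ($W = \frac{1}{2} \left(-17892\right) = -8946$)
$X{\left(m \right)} = 24$
$V{\left(H \right)} = -24 - H$ ($V{\left(H \right)} = \frac{\left(24 + H\right) \left(-5\right)}{5} = \frac{-120 - 5 H}{5} = -24 - H$)
$P{\left(O \right)} = - \frac{7}{2} - \frac{O}{2}$ ($P{\left(O \right)} = - \frac{\left(\left(-24 - 6\right) + O\right) + 37}{2} = - \frac{\left(-30 + O\right) + 37}{2} = - \frac{7 + O}{2} = - \frac{7}{2} - \frac{O}{2}$)
$d = - \frac{183}{2}$ ($d = \left(- \frac{7}{2} - 0\right) - 88 = \left(- \frac{7}{2} + 0\right) - 88 = - \frac{7}{2} - 88 = - \frac{183}{2} \approx -91.5$)
$\left(d + 13858\right) + W = \left(- \frac{183}{2} + 13858\right) - 8946 = \frac{27533}{2} - 8946 = \frac{9641}{2}$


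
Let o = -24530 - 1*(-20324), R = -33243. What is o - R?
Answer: 29037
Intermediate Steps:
o = -4206 (o = -24530 + 20324 = -4206)
o - R = -4206 - 1*(-33243) = -4206 + 33243 = 29037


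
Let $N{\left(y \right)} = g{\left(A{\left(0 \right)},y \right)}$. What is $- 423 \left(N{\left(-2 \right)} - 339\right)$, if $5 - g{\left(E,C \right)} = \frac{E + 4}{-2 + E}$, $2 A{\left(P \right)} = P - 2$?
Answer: $140859$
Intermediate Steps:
$A{\left(P \right)} = -1 + \frac{P}{2}$ ($A{\left(P \right)} = \frac{P - 2}{2} = \frac{-2 + P}{2} = -1 + \frac{P}{2}$)
$g{\left(E,C \right)} = 5 - \frac{4 + E}{-2 + E}$ ($g{\left(E,C \right)} = 5 - \frac{E + 4}{-2 + E} = 5 - \frac{4 + E}{-2 + E}$)
$N{\left(y \right)} = 6$ ($N{\left(y \right)} = \frac{2 \left(-7 + 2 \left(-1 + \frac{1}{2} \cdot 0\right)\right)}{-2 + \left(-1 + \frac{1}{2} \cdot 0\right)} = \frac{2 \left(-7 + 2 \left(-1 + 0\right)\right)}{-2 + \left(-1 + 0\right)} = \frac{2 \left(-7 + 2 \left(-1\right)\right)}{-2 - 1} = \frac{2 \left(-7 - 2\right)}{-3} = 2 \left(- \frac{1}{3}\right) \left(-9\right) = 6$)
$- 423 \left(N{\left(-2 \right)} - 339\right) = - 423 \left(6 - 339\right) = \left(-423\right) \left(-333\right) = 140859$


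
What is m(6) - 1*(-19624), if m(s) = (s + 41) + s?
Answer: 19677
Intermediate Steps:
m(s) = 41 + 2*s (m(s) = (41 + s) + s = 41 + 2*s)
m(6) - 1*(-19624) = (41 + 2*6) - 1*(-19624) = (41 + 12) + 19624 = 53 + 19624 = 19677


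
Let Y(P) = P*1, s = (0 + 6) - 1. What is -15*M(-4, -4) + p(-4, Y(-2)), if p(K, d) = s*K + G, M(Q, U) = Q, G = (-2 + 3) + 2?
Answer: 43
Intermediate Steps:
s = 5 (s = 6 - 1 = 5)
G = 3 (G = 1 + 2 = 3)
Y(P) = P
p(K, d) = 3 + 5*K (p(K, d) = 5*K + 3 = 3 + 5*K)
-15*M(-4, -4) + p(-4, Y(-2)) = -15*(-4) + (3 + 5*(-4)) = 60 + (3 - 20) = 60 - 17 = 43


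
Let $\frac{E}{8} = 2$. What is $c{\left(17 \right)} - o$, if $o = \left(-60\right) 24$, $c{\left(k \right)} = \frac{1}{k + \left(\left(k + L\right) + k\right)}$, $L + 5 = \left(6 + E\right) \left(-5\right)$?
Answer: $\frac{92159}{64} \approx 1440.0$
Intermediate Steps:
$E = 16$ ($E = 8 \cdot 2 = 16$)
$L = -115$ ($L = -5 + \left(6 + 16\right) \left(-5\right) = -5 + 22 \left(-5\right) = -5 - 110 = -115$)
$c{\left(k \right)} = \frac{1}{-115 + 3 k}$ ($c{\left(k \right)} = \frac{1}{k + \left(\left(k - 115\right) + k\right)} = \frac{1}{k + \left(\left(-115 + k\right) + k\right)} = \frac{1}{k + \left(-115 + 2 k\right)} = \frac{1}{-115 + 3 k}$)
$o = -1440$
$c{\left(17 \right)} - o = \frac{1}{-115 + 3 \cdot 17} - -1440 = \frac{1}{-115 + 51} + 1440 = \frac{1}{-64} + 1440 = - \frac{1}{64} + 1440 = \frac{92159}{64}$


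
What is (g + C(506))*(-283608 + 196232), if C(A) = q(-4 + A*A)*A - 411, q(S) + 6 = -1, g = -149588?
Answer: 13415798416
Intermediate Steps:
q(S) = -7 (q(S) = -6 - 1 = -7)
C(A) = -411 - 7*A (C(A) = -7*A - 411 = -411 - 7*A)
(g + C(506))*(-283608 + 196232) = (-149588 + (-411 - 7*506))*(-283608 + 196232) = (-149588 + (-411 - 3542))*(-87376) = (-149588 - 3953)*(-87376) = -153541*(-87376) = 13415798416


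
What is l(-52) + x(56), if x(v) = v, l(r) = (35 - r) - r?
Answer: 195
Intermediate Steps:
l(r) = 35 - 2*r
l(-52) + x(56) = (35 - 2*(-52)) + 56 = (35 + 104) + 56 = 139 + 56 = 195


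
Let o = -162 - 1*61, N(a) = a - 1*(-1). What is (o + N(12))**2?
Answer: 44100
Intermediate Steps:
N(a) = 1 + a (N(a) = a + 1 = 1 + a)
o = -223 (o = -162 - 61 = -223)
(o + N(12))**2 = (-223 + (1 + 12))**2 = (-223 + 13)**2 = (-210)**2 = 44100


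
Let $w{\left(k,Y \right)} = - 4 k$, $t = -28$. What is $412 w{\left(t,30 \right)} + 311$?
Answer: $46455$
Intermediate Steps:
$412 w{\left(t,30 \right)} + 311 = 412 \left(\left(-4\right) \left(-28\right)\right) + 311 = 412 \cdot 112 + 311 = 46144 + 311 = 46455$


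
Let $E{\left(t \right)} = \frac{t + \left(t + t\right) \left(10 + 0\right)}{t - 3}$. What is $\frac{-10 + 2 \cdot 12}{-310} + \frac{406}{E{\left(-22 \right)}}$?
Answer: $\frac{112144}{5115} \approx 21.925$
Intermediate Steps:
$E{\left(t \right)} = \frac{21 t}{-3 + t}$ ($E{\left(t \right)} = \frac{t + 2 t 10}{-3 + t} = \frac{t + 20 t}{-3 + t} = \frac{21 t}{-3 + t}$)
$\frac{-10 + 2 \cdot 12}{-310} + \frac{406}{E{\left(-22 \right)}} = \frac{-10 + 2 \cdot 12}{-310} + \frac{406}{21 \left(-22\right) \frac{1}{-3 - 22}} = \left(-10 + 24\right) \left(- \frac{1}{310}\right) + \frac{406}{21 \left(-22\right) \frac{1}{-25}} = 14 \left(- \frac{1}{310}\right) + \frac{406}{21 \left(-22\right) \left(- \frac{1}{25}\right)} = - \frac{7}{155} + \frac{406}{\frac{462}{25}} = - \frac{7}{155} + 406 \cdot \frac{25}{462} = - \frac{7}{155} + \frac{725}{33} = \frac{112144}{5115}$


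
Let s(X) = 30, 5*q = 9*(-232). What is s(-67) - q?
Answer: 2238/5 ≈ 447.60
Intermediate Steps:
q = -2088/5 (q = (9*(-232))/5 = (1/5)*(-2088) = -2088/5 ≈ -417.60)
s(-67) - q = 30 - 1*(-2088/5) = 30 + 2088/5 = 2238/5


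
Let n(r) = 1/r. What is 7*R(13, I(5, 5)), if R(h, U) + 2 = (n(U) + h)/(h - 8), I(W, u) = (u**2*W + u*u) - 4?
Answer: 3073/730 ≈ 4.2096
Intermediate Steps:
n(r) = 1/r
I(W, u) = -4 + u**2 + W*u**2 (I(W, u) = (W*u**2 + u**2) - 4 = (u**2 + W*u**2) - 4 = -4 + u**2 + W*u**2)
R(h, U) = -2 + (h + 1/U)/(-8 + h) (R(h, U) = -2 + (1/U + h)/(h - 8) = -2 + (h + 1/U)/(-8 + h))
7*R(13, I(5, 5)) = 7*((1 + (-4 + 5**2 + 5*5**2)*(16 - 1*13))/((-4 + 5**2 + 5*5**2)*(-8 + 13))) = 7*((1 + (-4 + 25 + 5*25)*(16 - 13))/((-4 + 25 + 5*25)*5)) = 7*((1/5)*(1 + (-4 + 25 + 125)*3)/(-4 + 25 + 125)) = 7*((1/5)*(1 + 146*3)/146) = 7*((1/146)*(1/5)*(1 + 438)) = 7*((1/146)*(1/5)*439) = 7*(439/730) = 3073/730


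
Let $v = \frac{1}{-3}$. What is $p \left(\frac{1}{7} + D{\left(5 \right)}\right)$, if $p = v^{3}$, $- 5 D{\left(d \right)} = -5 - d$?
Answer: $- \frac{5}{63} \approx -0.079365$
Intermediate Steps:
$D{\left(d \right)} = 1 + \frac{d}{5}$ ($D{\left(d \right)} = - \frac{-5 - d}{5} = 1 + \frac{d}{5}$)
$v = - \frac{1}{3} \approx -0.33333$
$p = - \frac{1}{27}$ ($p = \left(- \frac{1}{3}\right)^{3} = - \frac{1}{27} \approx -0.037037$)
$p \left(\frac{1}{7} + D{\left(5 \right)}\right) = - \frac{\frac{1}{7} + \left(1 + \frac{1}{5} \cdot 5\right)}{27} = - \frac{\frac{1}{7} + \left(1 + 1\right)}{27} = - \frac{\frac{1}{7} + 2}{27} = \left(- \frac{1}{27}\right) \frac{15}{7} = - \frac{5}{63}$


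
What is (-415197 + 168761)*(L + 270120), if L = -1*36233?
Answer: -57638176732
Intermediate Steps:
L = -36233
(-415197 + 168761)*(L + 270120) = (-415197 + 168761)*(-36233 + 270120) = -246436*233887 = -57638176732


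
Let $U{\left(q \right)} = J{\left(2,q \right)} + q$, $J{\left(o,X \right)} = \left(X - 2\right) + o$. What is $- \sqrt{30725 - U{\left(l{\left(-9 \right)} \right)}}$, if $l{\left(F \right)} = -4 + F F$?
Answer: $- \sqrt{30571} \approx -174.85$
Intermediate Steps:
$l{\left(F \right)} = -4 + F^{2}$
$J{\left(o,X \right)} = -2 + X + o$ ($J{\left(o,X \right)} = \left(-2 + X\right) + o = -2 + X + o$)
$U{\left(q \right)} = 2 q$ ($U{\left(q \right)} = \left(-2 + q + 2\right) + q = q + q = 2 q$)
$- \sqrt{30725 - U{\left(l{\left(-9 \right)} \right)}} = - \sqrt{30725 - 2 \left(-4 + \left(-9\right)^{2}\right)} = - \sqrt{30725 - 2 \left(-4 + 81\right)} = - \sqrt{30725 - 2 \cdot 77} = - \sqrt{30725 - 154} = - \sqrt{30571}$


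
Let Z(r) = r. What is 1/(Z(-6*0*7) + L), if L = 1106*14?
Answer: 1/15484 ≈ 6.4583e-5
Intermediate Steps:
L = 15484
1/(Z(-6*0*7) + L) = 1/(-6*0*7 + 15484) = 1/(0*7 + 15484) = 1/(0 + 15484) = 1/15484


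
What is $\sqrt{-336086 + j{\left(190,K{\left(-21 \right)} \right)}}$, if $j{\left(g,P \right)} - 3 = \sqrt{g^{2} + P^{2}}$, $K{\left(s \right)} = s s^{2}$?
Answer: $\sqrt{-336083 + \sqrt{85802221}} \approx 571.68 i$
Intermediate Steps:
$K{\left(s \right)} = s^{3}$
$j{\left(g,P \right)} = 3 + \sqrt{P^{2} + g^{2}}$ ($j{\left(g,P \right)} = 3 + \sqrt{g^{2} + P^{2}} = 3 + \sqrt{P^{2} + g^{2}}$)
$\sqrt{-336086 + j{\left(190,K{\left(-21 \right)} \right)}} = \sqrt{-336086 + \left(3 + \sqrt{\left(\left(-21\right)^{3}\right)^{2} + 190^{2}}\right)} = \sqrt{-336086 + \left(3 + \sqrt{\left(-9261\right)^{2} + 36100}\right)} = \sqrt{-336086 + \left(3 + \sqrt{85766121 + 36100}\right)} = \sqrt{-336086 + \left(3 + \sqrt{85802221}\right)} = \sqrt{-336083 + \sqrt{85802221}}$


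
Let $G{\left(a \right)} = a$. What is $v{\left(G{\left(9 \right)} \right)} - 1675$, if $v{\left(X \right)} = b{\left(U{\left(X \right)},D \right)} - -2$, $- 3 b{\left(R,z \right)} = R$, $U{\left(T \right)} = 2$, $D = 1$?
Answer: $- \frac{5021}{3} \approx -1673.7$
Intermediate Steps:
$b{\left(R,z \right)} = - \frac{R}{3}$
$v{\left(X \right)} = \frac{4}{3}$ ($v{\left(X \right)} = \left(- \frac{1}{3}\right) 2 - -2 = - \frac{2}{3} + 2 = \frac{4}{3}$)
$v{\left(G{\left(9 \right)} \right)} - 1675 = \frac{4}{3} - 1675 = - \frac{5021}{3}$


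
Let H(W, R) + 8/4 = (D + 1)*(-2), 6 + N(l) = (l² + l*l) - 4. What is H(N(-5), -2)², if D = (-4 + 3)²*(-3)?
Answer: 4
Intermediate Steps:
N(l) = -10 + 2*l² (N(l) = -6 + ((l² + l*l) - 4) = -6 + ((l² + l²) - 4) = -6 + (2*l² - 4) = -6 + (-4 + 2*l²) = -10 + 2*l²)
D = -3 (D = (-1)²*(-3) = 1*(-3) = -3)
H(W, R) = 2 (H(W, R) = -2 + (-3 + 1)*(-2) = -2 - 2*(-2) = -2 + 4 = 2)
H(N(-5), -2)² = 2² = 4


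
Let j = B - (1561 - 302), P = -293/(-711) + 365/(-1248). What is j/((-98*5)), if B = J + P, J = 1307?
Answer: -2033233/20704320 ≈ -0.098203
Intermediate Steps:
P = 35383/295776 (P = -293*(-1/711) + 365*(-1/1248) = 293/711 - 365/1248 = 35383/295776 ≈ 0.11963)
B = 386614615/295776 (B = 1307 + 35383/295776 = 386614615/295776 ≈ 1307.1)
j = 14232631/295776 (j = 386614615/295776 - (1561 - 302) = 386614615/295776 - 1*1259 = 386614615/295776 - 1259 = 14232631/295776 ≈ 48.120)
j/((-98*5)) = 14232631/(295776*((-98*5))) = (14232631/295776)/(-490) = (14232631/295776)*(-1/490) = -2033233/20704320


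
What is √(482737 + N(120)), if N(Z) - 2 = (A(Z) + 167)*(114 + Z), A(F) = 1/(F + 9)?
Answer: √964842987/43 ≈ 722.37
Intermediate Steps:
A(F) = 1/(9 + F)
N(Z) = 2 + (114 + Z)*(167 + 1/(9 + Z)) (N(Z) = 2 + (1/(9 + Z) + 167)*(114 + Z) = 2 + (167 + 1/(9 + Z))*(114 + Z) = 2 + (114 + Z)*(167 + 1/(9 + Z)))
√(482737 + N(120)) = √(482737 + (171474 + 167*120² + 20544*120)/(9 + 120)) = √(482737 + (171474 + 167*14400 + 2465280)/129) = √(482737 + (171474 + 2404800 + 2465280)/129) = √(482737 + (1/129)*5041554) = √(482737 + 1680518/43) = √(22438209/43) = √964842987/43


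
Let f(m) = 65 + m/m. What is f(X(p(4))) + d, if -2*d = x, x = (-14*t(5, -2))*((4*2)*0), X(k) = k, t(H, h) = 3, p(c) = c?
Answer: 66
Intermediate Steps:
f(m) = 66 (f(m) = 65 + 1 = 66)
x = 0 (x = (-14*3)*((4*2)*0) = -336*0 = -42*0 = 0)
d = 0 (d = -½*0 = 0)
f(X(p(4))) + d = 66 + 0 = 66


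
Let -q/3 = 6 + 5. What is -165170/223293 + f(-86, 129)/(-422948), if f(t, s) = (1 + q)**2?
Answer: -17521743298/23610331941 ≈ -0.74212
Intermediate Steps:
q = -33 (q = -3*(6 + 5) = -3*11 = -33)
f(t, s) = 1024 (f(t, s) = (1 - 33)**2 = (-32)**2 = 1024)
-165170/223293 + f(-86, 129)/(-422948) = -165170/223293 + 1024/(-422948) = -165170*1/223293 + 1024*(-1/422948) = -165170/223293 - 256/105737 = -17521743298/23610331941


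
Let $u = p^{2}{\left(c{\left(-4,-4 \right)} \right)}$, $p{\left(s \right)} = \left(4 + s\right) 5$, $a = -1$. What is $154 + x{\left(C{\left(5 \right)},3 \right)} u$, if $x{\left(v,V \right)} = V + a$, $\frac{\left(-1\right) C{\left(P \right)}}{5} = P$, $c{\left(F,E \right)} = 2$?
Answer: $1954$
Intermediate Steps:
$p{\left(s \right)} = 20 + 5 s$
$C{\left(P \right)} = - 5 P$
$x{\left(v,V \right)} = -1 + V$ ($x{\left(v,V \right)} = V - 1 = -1 + V$)
$u = 900$ ($u = \left(20 + 5 \cdot 2\right)^{2} = \left(20 + 10\right)^{2} = 30^{2} = 900$)
$154 + x{\left(C{\left(5 \right)},3 \right)} u = 154 + \left(-1 + 3\right) 900 = 154 + 2 \cdot 900 = 154 + 1800 = 1954$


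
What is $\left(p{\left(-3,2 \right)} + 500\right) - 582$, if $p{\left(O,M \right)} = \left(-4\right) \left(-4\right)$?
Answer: $-66$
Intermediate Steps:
$p{\left(O,M \right)} = 16$
$\left(p{\left(-3,2 \right)} + 500\right) - 582 = \left(16 + 500\right) - 582 = 516 + \left(-1515 + 933\right) = 516 - 582 = -66$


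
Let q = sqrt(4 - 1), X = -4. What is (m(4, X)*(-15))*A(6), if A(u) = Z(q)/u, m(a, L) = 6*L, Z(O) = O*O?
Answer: 180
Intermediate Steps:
q = sqrt(3) ≈ 1.7320
Z(O) = O**2
A(u) = 3/u (A(u) = (sqrt(3))**2/u = 3/u)
(m(4, X)*(-15))*A(6) = ((6*(-4))*(-15))*(3/6) = (-24*(-15))*(3*(1/6)) = 360*(1/2) = 180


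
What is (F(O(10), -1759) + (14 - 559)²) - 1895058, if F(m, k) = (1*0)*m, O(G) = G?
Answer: -1598033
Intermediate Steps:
F(m, k) = 0 (F(m, k) = 0*m = 0)
(F(O(10), -1759) + (14 - 559)²) - 1895058 = (0 + (14 - 559)²) - 1895058 = (0 + (-545)²) - 1895058 = (0 + 297025) - 1895058 = 297025 - 1895058 = -1598033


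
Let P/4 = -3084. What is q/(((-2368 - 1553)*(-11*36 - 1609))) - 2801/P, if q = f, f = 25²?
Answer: 489512569/2155127984 ≈ 0.22714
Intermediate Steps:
f = 625
P = -12336 (P = 4*(-3084) = -12336)
q = 625
q/(((-2368 - 1553)*(-11*36 - 1609))) - 2801/P = 625/(((-2368 - 1553)*(-11*36 - 1609))) - 2801/(-12336) = 625/((-3921*(-396 - 1609))) - 2801*(-1/12336) = 625/((-3921*(-2005))) + 2801/12336 = 625/7861605 + 2801/12336 = 625*(1/7861605) + 2801/12336 = 125/1572321 + 2801/12336 = 489512569/2155127984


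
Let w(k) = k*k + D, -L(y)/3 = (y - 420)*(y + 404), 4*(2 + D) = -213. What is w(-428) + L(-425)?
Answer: 519575/4 ≈ 1.2989e+5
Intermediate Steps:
D = -221/4 (D = -2 + (¼)*(-213) = -2 - 213/4 = -221/4 ≈ -55.250)
L(y) = -3*(-420 + y)*(404 + y) (L(y) = -3*(y - 420)*(y + 404) = -3*(-420 + y)*(404 + y))
w(k) = -221/4 + k² (w(k) = k*k - 221/4 = k² - 221/4 = -221/4 + k²)
w(-428) + L(-425) = (-221/4 + (-428)²) + (509040 - 3*(-425)² + 48*(-425)) = (-221/4 + 183184) + (509040 - 3*180625 - 20400) = 732515/4 + (509040 - 541875 - 20400) = 732515/4 - 53235 = 519575/4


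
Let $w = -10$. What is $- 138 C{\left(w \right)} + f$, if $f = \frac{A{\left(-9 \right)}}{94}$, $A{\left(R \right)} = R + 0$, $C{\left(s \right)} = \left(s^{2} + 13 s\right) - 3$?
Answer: $\frac{428067}{94} \approx 4553.9$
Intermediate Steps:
$C{\left(s \right)} = -3 + s^{2} + 13 s$
$A{\left(R \right)} = R$
$f = - \frac{9}{94} \approx -0.095745$
$- 138 C{\left(w \right)} + f = - 138 \left(-3 + \left(-10\right)^{2} + 13 \left(-10\right)\right) - \frac{9}{94} = - 138 \left(-3 + 100 - 130\right) - \frac{9}{94} = \left(-138\right) \left(-33\right) - \frac{9}{94} = 4554 - \frac{9}{94} = \frac{428067}{94}$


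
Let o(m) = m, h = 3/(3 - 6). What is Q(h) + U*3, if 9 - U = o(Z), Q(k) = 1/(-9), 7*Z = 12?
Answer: 1370/63 ≈ 21.746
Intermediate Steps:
Z = 12/7 (Z = (⅐)*12 = 12/7 ≈ 1.7143)
h = -1 (h = 3/(-3) = 3*(-⅓) = -1)
Q(k) = -⅑
U = 51/7 (U = 9 - 1*12/7 = 9 - 12/7 = 51/7 ≈ 7.2857)
Q(h) + U*3 = -⅑ + (51/7)*3 = -⅑ + 153/7 = 1370/63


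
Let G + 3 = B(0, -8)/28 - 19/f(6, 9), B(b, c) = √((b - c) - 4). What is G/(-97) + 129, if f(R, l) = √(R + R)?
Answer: 175223/1358 + 19*√3/582 ≈ 129.09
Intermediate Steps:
B(b, c) = √(-4 + b - c)
f(R, l) = √2*√R (f(R, l) = √(2*R) = √2*√R)
G = -41/14 - 19*√3/6 (G = -3 + (√(-4 + 0 - 1*(-8))/28 - 19*√3/6) = -3 + (√(-4 + 0 + 8)*(1/28) - 19*√3/6) = -3 + (√4*(1/28) - 19*√3/6) = -3 + (2*(1/28) - 19*√3/6) = -3 + (1/14 - 19*√3/6) = -41/14 - 19*√3/6 ≈ -8.4134)
G/(-97) + 129 = (-41/14 - 19*√3/6)/(-97) + 129 = -(-41/14 - 19*√3/6)/97 + 129 = (41/1358 + 19*√3/582) + 129 = 175223/1358 + 19*√3/582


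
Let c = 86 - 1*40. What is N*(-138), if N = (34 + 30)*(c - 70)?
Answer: 211968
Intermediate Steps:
c = 46 (c = 86 - 40 = 46)
N = -1536 (N = (34 + 30)*(46 - 70) = 64*(-24) = -1536)
N*(-138) = -1536*(-138) = 211968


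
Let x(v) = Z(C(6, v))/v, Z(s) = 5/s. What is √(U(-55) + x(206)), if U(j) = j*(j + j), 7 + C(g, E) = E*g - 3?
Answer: √96474106683895/126278 ≈ 77.782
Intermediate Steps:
C(g, E) = -10 + E*g (C(g, E) = -7 + (E*g - 3) = -7 + (-3 + E*g) = -10 + E*g)
x(v) = 5/(v*(-10 + 6*v)) (x(v) = (5/(-10 + v*6))/v = (5/(-10 + 6*v))/v = 5/(v*(-10 + 6*v)))
U(j) = 2*j² (U(j) = j*(2*j) = 2*j²)
√(U(-55) + x(206)) = √(2*(-55)² + (5/2)/(206*(-5 + 3*206))) = √(2*3025 + (5/2)*(1/206)/(-5 + 618)) = √(6050 + (5/2)*(1/206)/613) = √(6050 + (5/2)*(1/206)*(1/613)) = √(6050 + 5/252556) = √(1527963805/252556) = √96474106683895/126278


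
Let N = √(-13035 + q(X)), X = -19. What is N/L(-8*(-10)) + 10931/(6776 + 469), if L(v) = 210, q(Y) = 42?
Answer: 10931/7245 + I*√12993/210 ≈ 1.5088 + 0.54279*I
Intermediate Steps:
N = I*√12993 (N = √(-13035 + 42) = √(-12993) = I*√12993 ≈ 113.99*I)
N/L(-8*(-10)) + 10931/(6776 + 469) = (I*√12993)/210 + 10931/(6776 + 469) = (I*√12993)*(1/210) + 10931/7245 = I*√12993/210 + 10931*(1/7245) = I*√12993/210 + 10931/7245 = 10931/7245 + I*√12993/210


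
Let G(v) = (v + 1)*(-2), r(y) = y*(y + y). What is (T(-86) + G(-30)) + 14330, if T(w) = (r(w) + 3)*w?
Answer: -1257982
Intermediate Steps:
r(y) = 2*y² (r(y) = y*(2*y) = 2*y²)
G(v) = -2 - 2*v (G(v) = (1 + v)*(-2) = -2 - 2*v)
T(w) = w*(3 + 2*w²) (T(w) = (2*w² + 3)*w = (3 + 2*w²)*w = w*(3 + 2*w²))
(T(-86) + G(-30)) + 14330 = (-86*(3 + 2*(-86)²) + (-2 - 2*(-30))) + 14330 = (-86*(3 + 2*7396) + (-2 + 60)) + 14330 = (-86*(3 + 14792) + 58) + 14330 = (-86*14795 + 58) + 14330 = (-1272370 + 58) + 14330 = -1272312 + 14330 = -1257982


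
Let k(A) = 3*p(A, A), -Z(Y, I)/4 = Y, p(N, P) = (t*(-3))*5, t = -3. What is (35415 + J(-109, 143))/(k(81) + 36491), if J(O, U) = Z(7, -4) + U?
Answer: 17765/18313 ≈ 0.97008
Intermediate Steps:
p(N, P) = 45 (p(N, P) = -3*(-3)*5 = 9*5 = 45)
Z(Y, I) = -4*Y
k(A) = 135 (k(A) = 3*45 = 135)
J(O, U) = -28 + U (J(O, U) = -4*7 + U = -28 + U)
(35415 + J(-109, 143))/(k(81) + 36491) = (35415 + (-28 + 143))/(135 + 36491) = (35415 + 115)/36626 = 35530*(1/36626) = 17765/18313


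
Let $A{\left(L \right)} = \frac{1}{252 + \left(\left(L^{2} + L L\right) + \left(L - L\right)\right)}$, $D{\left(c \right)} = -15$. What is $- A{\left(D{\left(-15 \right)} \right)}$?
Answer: $- \frac{1}{702} \approx -0.0014245$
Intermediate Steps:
$A{\left(L \right)} = \frac{1}{252 + 2 L^{2}}$ ($A{\left(L \right)} = \frac{1}{252 + \left(\left(L^{2} + L^{2}\right) + 0\right)} = \frac{1}{252 + \left(2 L^{2} + 0\right)} = \frac{1}{252 + 2 L^{2}}$)
$- A{\left(D{\left(-15 \right)} \right)} = - \frac{1}{2 \left(126 + \left(-15\right)^{2}\right)} = - \frac{1}{2 \left(126 + 225\right)} = - \frac{1}{2 \cdot 351} = \left(-1\right) \frac{1}{702} = - \frac{1}{702}$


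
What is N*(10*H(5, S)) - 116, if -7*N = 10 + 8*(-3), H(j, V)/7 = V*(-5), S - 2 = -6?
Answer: 2684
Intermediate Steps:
S = -4 (S = 2 - 6 = -4)
H(j, V) = -35*V (H(j, V) = 7*(V*(-5)) = 7*(-5*V) = -35*V)
N = 2 (N = -(10 + 8*(-3))/7 = -(10 - 24)/7 = -⅐*(-14) = 2)
N*(10*H(5, S)) - 116 = 2*(10*(-35*(-4))) - 116 = 2*(10*140) - 116 = 2*1400 - 116 = 2800 - 116 = 2684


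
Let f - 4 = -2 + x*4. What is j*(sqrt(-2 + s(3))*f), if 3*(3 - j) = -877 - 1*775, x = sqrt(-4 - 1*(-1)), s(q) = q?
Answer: 3322/3 + 6644*I*sqrt(3)/3 ≈ 1107.3 + 3835.9*I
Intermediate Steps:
x = I*sqrt(3) (x = sqrt(-4 + 1) = sqrt(-3) = I*sqrt(3) ≈ 1.732*I)
f = 2 + 4*I*sqrt(3) (f = 4 + (-2 + (I*sqrt(3))*4) = 4 + (-2 + 4*I*sqrt(3)) = 2 + 4*I*sqrt(3) ≈ 2.0 + 6.9282*I)
j = 1661/3 (j = 3 - (-877 - 1*775)/3 = 3 - (-877 - 775)/3 = 3 - 1/3*(-1652) = 3 + 1652/3 = 1661/3 ≈ 553.67)
j*(sqrt(-2 + s(3))*f) = 1661*(sqrt(-2 + 3)*(2 + 4*I*sqrt(3)))/3 = 1661*(sqrt(1)*(2 + 4*I*sqrt(3)))/3 = 1661*(1*(2 + 4*I*sqrt(3)))/3 = 1661*(2 + 4*I*sqrt(3))/3 = 3322/3 + 6644*I*sqrt(3)/3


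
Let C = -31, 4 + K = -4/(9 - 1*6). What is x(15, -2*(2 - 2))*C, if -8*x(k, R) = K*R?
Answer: 0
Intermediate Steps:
K = -16/3 (K = -4 - 4/(9 - 1*6) = -4 - 4/(9 - 6) = -4 - 4/3 = -16/3 ≈ -5.3333)
x(k, R) = 2*R/3 (x(k, R) = -(-2)*R/3 = 2*R/3)
x(15, -2*(2 - 2))*C = (2*(-2*(2 - 2))/3)*(-31) = (2*(-2*0)/3)*(-31) = ((⅔)*0)*(-31) = 0*(-31) = 0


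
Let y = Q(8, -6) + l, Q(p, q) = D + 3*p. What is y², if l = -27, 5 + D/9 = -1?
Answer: 3249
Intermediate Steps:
D = -54 (D = -45 + 9*(-1) = -45 - 9 = -54)
Q(p, q) = -54 + 3*p
y = -57 (y = (-54 + 3*8) - 27 = (-54 + 24) - 27 = -30 - 27 = -57)
y² = (-57)² = 3249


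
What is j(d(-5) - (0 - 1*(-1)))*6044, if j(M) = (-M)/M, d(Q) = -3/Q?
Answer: -6044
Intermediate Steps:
j(M) = -1
j(d(-5) - (0 - 1*(-1)))*6044 = -1*6044 = -6044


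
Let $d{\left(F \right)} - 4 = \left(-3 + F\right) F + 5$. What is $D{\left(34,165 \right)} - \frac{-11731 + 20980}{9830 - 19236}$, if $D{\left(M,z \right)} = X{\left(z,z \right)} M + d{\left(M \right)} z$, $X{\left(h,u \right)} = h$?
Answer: $\frac{1702542279}{9406} \approx 1.8101 \cdot 10^{5}$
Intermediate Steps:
$d{\left(F \right)} = 9 + F \left(-3 + F\right)$ ($d{\left(F \right)} = 4 + \left(\left(-3 + F\right) F + 5\right) = 4 + \left(F \left(-3 + F\right) + 5\right) = 4 + \left(5 + F \left(-3 + F\right)\right) = 9 + F \left(-3 + F\right)$)
$D{\left(M,z \right)} = M z + z \left(9 + M^{2} - 3 M\right)$ ($D{\left(M,z \right)} = z M + \left(9 + M^{2} - 3 M\right) z = M z + z \left(9 + M^{2} - 3 M\right)$)
$D{\left(34,165 \right)} - \frac{-11731 + 20980}{9830 - 19236} = 165 \left(9 + 34^{2} - 68\right) - \frac{-11731 + 20980}{9830 - 19236} = 165 \left(9 + 1156 - 68\right) - \frac{9249}{-9406} = 165 \cdot 1097 - 9249 \left(- \frac{1}{9406}\right) = 181005 - - \frac{9249}{9406} = 181005 + \frac{9249}{9406} = \frac{1702542279}{9406}$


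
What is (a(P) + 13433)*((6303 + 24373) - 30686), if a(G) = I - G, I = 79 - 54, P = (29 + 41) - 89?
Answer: -134770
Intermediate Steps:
P = -19 (P = 70 - 89 = -19)
I = 25
a(G) = 25 - G
(a(P) + 13433)*((6303 + 24373) - 30686) = ((25 - 1*(-19)) + 13433)*((6303 + 24373) - 30686) = ((25 + 19) + 13433)*(30676 - 30686) = (44 + 13433)*(-10) = 13477*(-10) = -134770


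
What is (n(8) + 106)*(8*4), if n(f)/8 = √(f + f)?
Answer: 4416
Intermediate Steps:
n(f) = 8*√2*√f (n(f) = 8*√(f + f) = 8*√(2*f) = 8*(√2*√f) = 8*√2*√f)
(n(8) + 106)*(8*4) = (8*√2*√8 + 106)*(8*4) = (8*√2*(2*√2) + 106)*32 = (32 + 106)*32 = 138*32 = 4416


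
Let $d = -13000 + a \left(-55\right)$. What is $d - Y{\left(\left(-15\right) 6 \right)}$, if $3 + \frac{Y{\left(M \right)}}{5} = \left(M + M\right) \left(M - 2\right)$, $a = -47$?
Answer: $-93200$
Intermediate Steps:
$Y{\left(M \right)} = -15 + 10 M \left(-2 + M\right)$ ($Y{\left(M \right)} = -15 + 5 \left(M + M\right) \left(M - 2\right) = -15 + 5 \cdot 2 M \left(-2 + M\right) = -15 + 10 M \left(-2 + M\right)$)
$d = -10415$ ($d = -13000 - -2585 = -13000 + 2585 = -10415$)
$d - Y{\left(\left(-15\right) 6 \right)} = -10415 - \left(-15 - 20 \left(\left(-15\right) 6\right) + 10 \left(\left(-15\right) 6\right)^{2}\right) = -10415 - \left(-15 - -1800 + 10 \left(-90\right)^{2}\right) = -10415 - \left(-15 + 1800 + 10 \cdot 8100\right) = -10415 - \left(-15 + 1800 + 81000\right) = -10415 - 82785 = -93200$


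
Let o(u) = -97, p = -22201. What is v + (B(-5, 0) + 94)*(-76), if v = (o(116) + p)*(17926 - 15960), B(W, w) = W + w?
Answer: -43844632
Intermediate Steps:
v = -43837868 (v = (-97 - 22201)*(17926 - 15960) = -22298*1966 = -43837868)
v + (B(-5, 0) + 94)*(-76) = -43837868 + ((-5 + 0) + 94)*(-76) = -43837868 + (-5 + 94)*(-76) = -43837868 + 89*(-76) = -43837868 - 6764 = -43844632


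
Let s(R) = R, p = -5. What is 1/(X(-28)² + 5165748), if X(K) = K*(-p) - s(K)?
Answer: 1/5178292 ≈ 1.9311e-7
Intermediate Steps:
X(K) = 4*K (X(K) = K*(-1*(-5)) - K = K*5 - K = 5*K - K = 4*K)
1/(X(-28)² + 5165748) = 1/((4*(-28))² + 5165748) = 1/((-112)² + 5165748) = 1/(12544 + 5165748) = 1/5178292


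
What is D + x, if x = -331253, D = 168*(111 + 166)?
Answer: -284717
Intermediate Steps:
D = 46536 (D = 168*277 = 46536)
D + x = 46536 - 331253 = -284717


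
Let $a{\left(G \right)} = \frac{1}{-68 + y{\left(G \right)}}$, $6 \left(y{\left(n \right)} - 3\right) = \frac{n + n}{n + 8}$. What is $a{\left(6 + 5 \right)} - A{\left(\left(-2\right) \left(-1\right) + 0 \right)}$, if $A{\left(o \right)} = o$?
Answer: $- \frac{7445}{3694} \approx -2.0154$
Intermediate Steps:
$y{\left(n \right)} = 3 + \frac{n}{3 \left(8 + n\right)}$ ($y{\left(n \right)} = 3 + \frac{\left(n + n\right) \frac{1}{n + 8}}{6} = 3 + \frac{2 n \frac{1}{8 + n}}{6} = 3 + \frac{n}{3 \left(8 + n\right)}$)
$a{\left(G \right)} = \frac{1}{-68 + \frac{2 \left(36 + 5 G\right)}{3 \left(8 + G\right)}}$
$a{\left(6 + 5 \right)} - A{\left(\left(-2\right) \left(-1\right) + 0 \right)} = \frac{3 \left(-8 - \left(6 + 5\right)\right)}{2 \left(780 + 97 \left(6 + 5\right)\right)} - \left(\left(-2\right) \left(-1\right) + 0\right) = \frac{3 \left(-8 - 11\right)}{2 \left(780 + 97 \cdot 11\right)} - \left(2 + 0\right) = \frac{3 \left(-8 - 11\right)}{2 \left(780 + 1067\right)} - 2 = \frac{3}{2} \cdot \frac{1}{1847} \left(-19\right) - 2 = - \frac{57}{3694} - 2 = - \frac{7445}{3694}$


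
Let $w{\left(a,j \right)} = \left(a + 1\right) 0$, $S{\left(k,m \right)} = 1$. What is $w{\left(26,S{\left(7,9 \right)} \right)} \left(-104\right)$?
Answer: $0$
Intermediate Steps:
$w{\left(a,j \right)} = 0$ ($w{\left(a,j \right)} = \left(1 + a\right) 0 = 0$)
$w{\left(26,S{\left(7,9 \right)} \right)} \left(-104\right) = 0 \left(-104\right) = 0$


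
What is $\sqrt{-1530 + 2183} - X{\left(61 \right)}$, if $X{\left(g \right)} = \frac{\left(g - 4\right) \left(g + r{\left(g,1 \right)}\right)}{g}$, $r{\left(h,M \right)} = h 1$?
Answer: $-114 + \sqrt{653} \approx -88.446$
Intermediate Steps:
$r{\left(h,M \right)} = h$
$X{\left(g \right)} = -8 + 2 g$ ($X{\left(g \right)} = \frac{\left(g - 4\right) \left(g + g\right)}{g} = \frac{\left(-4 + g\right) 2 g}{g} = \frac{2 g \left(-4 + g\right)}{g} = -8 + 2 g$)
$\sqrt{-1530 + 2183} - X{\left(61 \right)} = \sqrt{-1530 + 2183} - \left(-8 + 2 \cdot 61\right) = \sqrt{653} - \left(-8 + 122\right) = \sqrt{653} - 114 = -114 + \sqrt{653}$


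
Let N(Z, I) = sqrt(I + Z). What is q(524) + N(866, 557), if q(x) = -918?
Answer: -918 + sqrt(1423) ≈ -880.28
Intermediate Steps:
q(524) + N(866, 557) = -918 + sqrt(557 + 866) = -918 + sqrt(1423)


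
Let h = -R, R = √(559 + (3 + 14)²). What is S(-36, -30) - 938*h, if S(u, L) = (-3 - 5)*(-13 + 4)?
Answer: 72 + 3752*√53 ≈ 27387.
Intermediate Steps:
S(u, L) = 72 (S(u, L) = -8*(-9) = 72)
R = 4*√53 (R = √(559 + 17²) = √(559 + 289) = √848 = 4*√53 ≈ 29.120)
h = -4*√53 ≈ -29.120
S(-36, -30) - 938*h = 72 - (-3752)*√53 = 72 + 3752*√53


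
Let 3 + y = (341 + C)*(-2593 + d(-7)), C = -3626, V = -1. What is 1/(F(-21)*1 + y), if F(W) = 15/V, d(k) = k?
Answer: 1/8540982 ≈ 1.1708e-7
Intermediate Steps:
y = 8540997 (y = -3 + (341 - 3626)*(-2593 - 7) = -3 - 3285*(-2600) = -3 + 8541000 = 8540997)
F(W) = -15 (F(W) = 15/(-1) = 15*(-1) = -15)
1/(F(-21)*1 + y) = 1/(-15*1 + 8540997) = 1/(-15 + 8540997) = 1/8540982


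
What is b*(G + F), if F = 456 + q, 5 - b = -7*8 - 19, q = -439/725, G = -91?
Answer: 4226976/145 ≈ 29152.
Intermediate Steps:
q = -439/725 (q = -439*1/725 = -439/725 ≈ -0.60552)
b = 80 (b = 5 - (-7*8 - 19) = 5 - (-56 - 19) = 5 - 1*(-75) = 5 + 75 = 80)
F = 330161/725 (F = 456 - 439/725 = 330161/725 ≈ 455.39)
b*(G + F) = 80*(-91 + 330161/725) = 80*(264186/725) = 4226976/145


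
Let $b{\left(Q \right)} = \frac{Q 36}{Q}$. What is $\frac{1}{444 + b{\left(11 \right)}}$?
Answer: $\frac{1}{480} \approx 0.0020833$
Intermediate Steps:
$b{\left(Q \right)} = 36$ ($b{\left(Q \right)} = \frac{36 Q}{Q} = 36$)
$\frac{1}{444 + b{\left(11 \right)}} = \frac{1}{444 + 36} = \frac{1}{480}$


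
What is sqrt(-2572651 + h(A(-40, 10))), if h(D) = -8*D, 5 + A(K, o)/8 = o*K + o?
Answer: I*sqrt(2547371) ≈ 1596.0*I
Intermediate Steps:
A(K, o) = -40 + 8*o + 8*K*o (A(K, o) = -40 + 8*(o*K + o) = -40 + 8*(K*o + o) = -40 + 8*(o + K*o) = -40 + (8*o + 8*K*o) = -40 + 8*o + 8*K*o)
sqrt(-2572651 + h(A(-40, 10))) = sqrt(-2572651 - 8*(-40 + 8*10 + 8*(-40)*10)) = sqrt(-2572651 - 8*(-40 + 80 - 3200)) = sqrt(-2572651 - 8*(-3160)) = sqrt(-2572651 + 25280) = sqrt(-2547371) = I*sqrt(2547371)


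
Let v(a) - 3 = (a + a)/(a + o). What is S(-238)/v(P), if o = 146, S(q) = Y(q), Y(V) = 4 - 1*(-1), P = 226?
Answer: 465/392 ≈ 1.1862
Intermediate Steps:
Y(V) = 5 (Y(V) = 4 + 1 = 5)
S(q) = 5
v(a) = 3 + 2*a/(146 + a) (v(a) = 3 + (a + a)/(a + 146) = 3 + (2*a)/(146 + a) = 3 + 2*a/(146 + a))
S(-238)/v(P) = 5/(((438 + 5*226)/(146 + 226))) = 5/(((438 + 1130)/372)) = 5/(((1/372)*1568)) = 5/(392/93) = 5*(93/392) = 465/392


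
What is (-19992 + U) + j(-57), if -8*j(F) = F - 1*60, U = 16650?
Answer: -26619/8 ≈ -3327.4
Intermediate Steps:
j(F) = 15/2 - F/8 (j(F) = -(F - 1*60)/8 = -(F - 60)/8 = -(-60 + F)/8 = 15/2 - F/8)
(-19992 + U) + j(-57) = (-19992 + 16650) + (15/2 - 1/8*(-57)) = -3342 + (15/2 + 57/8) = -3342 + 117/8 = -26619/8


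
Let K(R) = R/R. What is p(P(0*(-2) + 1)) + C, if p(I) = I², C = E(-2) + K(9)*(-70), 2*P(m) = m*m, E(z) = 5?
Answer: -259/4 ≈ -64.750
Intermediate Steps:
K(R) = 1
P(m) = m²/2 (P(m) = (m*m)/2 = m²/2)
C = -65 (C = 5 + 1*(-70) = 5 - 70 = -65)
p(P(0*(-2) + 1)) + C = ((0*(-2) + 1)²/2)² - 65 = ((0 + 1)²/2)² - 65 = ((½)*1²)² - 65 = ((½)*1)² - 65 = (½)² - 65 = ¼ - 65 = -259/4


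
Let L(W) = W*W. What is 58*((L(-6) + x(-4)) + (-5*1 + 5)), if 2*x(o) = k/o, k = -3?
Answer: 8439/4 ≈ 2109.8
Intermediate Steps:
x(o) = -3/(2*o) (x(o) = (-3/o)/2 = -3/(2*o))
L(W) = W²
58*((L(-6) + x(-4)) + (-5*1 + 5)) = 58*(((-6)² - 3/2/(-4)) + (-5*1 + 5)) = 58*((36 - 3/2*(-¼)) + (-5 + 5)) = 58*((36 + 3/8) + 0) = 58*(291/8 + 0) = 58*(291/8) = 8439/4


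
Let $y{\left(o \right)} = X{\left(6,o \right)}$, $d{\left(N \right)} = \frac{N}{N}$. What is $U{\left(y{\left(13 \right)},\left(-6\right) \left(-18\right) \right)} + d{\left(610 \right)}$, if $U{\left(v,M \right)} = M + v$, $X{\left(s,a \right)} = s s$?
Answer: $145$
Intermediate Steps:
$X{\left(s,a \right)} = s^{2}$
$d{\left(N \right)} = 1$
$y{\left(o \right)} = 36$ ($y{\left(o \right)} = 6^{2} = 36$)
$U{\left(y{\left(13 \right)},\left(-6\right) \left(-18\right) \right)} + d{\left(610 \right)} = \left(\left(-6\right) \left(-18\right) + 36\right) + 1 = \left(108 + 36\right) + 1 = 144 + 1 = 145$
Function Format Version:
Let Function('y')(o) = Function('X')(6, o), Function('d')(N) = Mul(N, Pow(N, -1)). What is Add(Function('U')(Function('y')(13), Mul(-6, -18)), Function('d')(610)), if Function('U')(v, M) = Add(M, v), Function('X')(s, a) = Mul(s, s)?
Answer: 145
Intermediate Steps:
Function('X')(s, a) = Pow(s, 2)
Function('d')(N) = 1
Function('y')(o) = 36 (Function('y')(o) = Pow(6, 2) = 36)
Add(Function('U')(Function('y')(13), Mul(-6, -18)), Function('d')(610)) = Add(Add(Mul(-6, -18), 36), 1) = Add(Add(108, 36), 1) = Add(144, 1) = 145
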